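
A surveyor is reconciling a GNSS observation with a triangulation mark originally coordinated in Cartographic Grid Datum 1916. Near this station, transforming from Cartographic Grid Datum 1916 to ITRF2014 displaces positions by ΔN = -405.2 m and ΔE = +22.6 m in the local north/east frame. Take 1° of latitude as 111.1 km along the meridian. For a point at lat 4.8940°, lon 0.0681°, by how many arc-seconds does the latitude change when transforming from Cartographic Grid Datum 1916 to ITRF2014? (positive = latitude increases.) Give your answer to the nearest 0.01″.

Δφ = -13.13″

1° of latitude = 111.1 km, so Δφ = -405.2 / 111100 = -0.0036472° = -13.130″.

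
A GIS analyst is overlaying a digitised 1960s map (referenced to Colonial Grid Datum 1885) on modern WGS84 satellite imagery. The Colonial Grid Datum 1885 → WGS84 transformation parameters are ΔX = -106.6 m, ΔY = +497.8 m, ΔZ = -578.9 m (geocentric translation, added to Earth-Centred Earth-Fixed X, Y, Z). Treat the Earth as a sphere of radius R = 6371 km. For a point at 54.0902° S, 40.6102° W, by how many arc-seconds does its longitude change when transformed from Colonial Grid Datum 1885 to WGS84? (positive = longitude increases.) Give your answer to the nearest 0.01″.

sin φ = -0.809941, cos φ = 0.586511, sin λ = -0.650909, cos λ = 0.759155.
East component: ΔE = −sin λ·ΔX + cos λ·ΔY = −(-0.650909)(-106.6) + (0.759155)(497.8) = 308.52 m.
1° of latitude spans πR/180 = 111195 m; at latitude φ, 1° of longitude spans that × cos φ = 65217.0 m, so Δλ = 308.52 / 65217.0 × 3600 = 17.030″.

Δλ = 17.03″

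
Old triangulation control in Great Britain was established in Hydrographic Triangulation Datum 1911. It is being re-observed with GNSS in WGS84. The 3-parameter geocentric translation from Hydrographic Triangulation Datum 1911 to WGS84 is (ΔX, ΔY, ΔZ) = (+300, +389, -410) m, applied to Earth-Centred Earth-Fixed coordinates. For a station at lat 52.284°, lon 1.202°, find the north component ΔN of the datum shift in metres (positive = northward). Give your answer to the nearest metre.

The local north axis is (−sin φ cos λ, −sin φ sin λ, cos φ), giving ΔN = -237.264 − 6.455 − 250.817 = -494.54 m.

ΔN = -495 m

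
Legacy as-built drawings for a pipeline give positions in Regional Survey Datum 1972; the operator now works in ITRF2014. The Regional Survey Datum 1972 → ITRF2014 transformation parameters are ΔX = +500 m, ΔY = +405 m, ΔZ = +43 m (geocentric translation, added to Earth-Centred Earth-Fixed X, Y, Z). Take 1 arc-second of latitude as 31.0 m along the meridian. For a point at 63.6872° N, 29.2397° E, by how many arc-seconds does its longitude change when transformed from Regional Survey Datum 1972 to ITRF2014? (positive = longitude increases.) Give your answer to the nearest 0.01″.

sin φ = 0.896387, cos φ = 0.443271, sin λ = 0.488464, cos λ = 0.872584.
East component: ΔE = −sin λ·ΔX + cos λ·ΔY = −(0.488464)(500) + (0.872584)(405) = 109.16 m.
1° of latitude spans 3600 × 31.00 = 111600 m; at latitude φ, 1° of longitude spans that × cos φ = 49469.1 m, so Δλ = 109.16 / 49469.1 × 3600 = 7.944″.

Δλ = 7.94″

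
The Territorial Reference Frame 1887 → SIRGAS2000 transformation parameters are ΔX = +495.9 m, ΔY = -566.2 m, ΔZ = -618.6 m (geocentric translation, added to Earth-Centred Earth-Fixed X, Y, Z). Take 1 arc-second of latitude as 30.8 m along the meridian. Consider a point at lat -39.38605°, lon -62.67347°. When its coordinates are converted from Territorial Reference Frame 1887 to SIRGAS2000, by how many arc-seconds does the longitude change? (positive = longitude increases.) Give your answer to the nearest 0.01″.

Δλ = 7.59″

sin φ = -0.634542, cos φ = 0.772888, sin λ = -0.888405, cos λ = 0.459061.
East component: ΔE = −sin λ·ΔX + cos λ·ΔY = −(-0.888405)(495.9) + (0.459061)(-566.2) = 180.64 m.
1° of latitude spans 3600 × 30.80 = 110880 m; at latitude φ, 1° of longitude spans that × cos φ = 85697.8 m, so Δλ = 180.64 / 85697.8 × 3600 = 7.588″.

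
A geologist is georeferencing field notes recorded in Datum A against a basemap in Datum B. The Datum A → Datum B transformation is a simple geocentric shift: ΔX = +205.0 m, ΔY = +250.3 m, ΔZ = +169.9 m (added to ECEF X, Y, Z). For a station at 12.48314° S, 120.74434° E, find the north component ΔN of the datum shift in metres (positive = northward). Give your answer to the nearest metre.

ΔN = 190 m

At φ = -12.48314°, λ = 120.74434°: sin φ = -0.216152, cos φ = 0.976360, sin λ = 0.859457, cos λ = -0.511208.
ΔN = −sin φ cos λ·ΔX − sin φ sin λ·ΔY + cos φ·ΔZ = −(-0.216152)(-0.511208)(205.0) − (-0.216152)(0.859457)(250.3) + (0.976360)(169.9) = 189.73 m.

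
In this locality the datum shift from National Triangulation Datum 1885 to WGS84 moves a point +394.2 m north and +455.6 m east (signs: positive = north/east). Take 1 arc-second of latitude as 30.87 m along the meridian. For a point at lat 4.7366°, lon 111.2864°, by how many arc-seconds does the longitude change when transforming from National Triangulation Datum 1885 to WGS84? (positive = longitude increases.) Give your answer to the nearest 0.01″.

At latitude 4.7366°, cos φ = 0.996585.
1″ of longitude at this latitude = 30.87 × cos φ = 30.7646 m, so Δλ = 455.6 / 30.7646 = 14.809″.

Δλ = 14.81″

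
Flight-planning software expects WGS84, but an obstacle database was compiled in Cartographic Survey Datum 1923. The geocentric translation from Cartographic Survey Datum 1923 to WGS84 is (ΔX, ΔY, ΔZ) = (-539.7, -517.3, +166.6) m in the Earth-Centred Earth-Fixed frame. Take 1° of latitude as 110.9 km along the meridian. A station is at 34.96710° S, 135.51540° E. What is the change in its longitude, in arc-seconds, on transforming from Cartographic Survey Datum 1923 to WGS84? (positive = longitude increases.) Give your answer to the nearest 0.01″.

sin φ = -0.573106, cos φ = 0.819481, sin λ = 0.700718, cos λ = -0.713439.
East component: ΔE = −sin λ·ΔX + cos λ·ΔY = −(0.700718)(-539.7) + (-0.713439)(-517.3) = 747.24 m.
1° of latitude spans 110900 m; at latitude φ, 1° of longitude spans that × cos φ = 90880.5 m, so Δλ = 747.24 / 90880.5 × 3600 = 29.600″.

Δλ = 29.60″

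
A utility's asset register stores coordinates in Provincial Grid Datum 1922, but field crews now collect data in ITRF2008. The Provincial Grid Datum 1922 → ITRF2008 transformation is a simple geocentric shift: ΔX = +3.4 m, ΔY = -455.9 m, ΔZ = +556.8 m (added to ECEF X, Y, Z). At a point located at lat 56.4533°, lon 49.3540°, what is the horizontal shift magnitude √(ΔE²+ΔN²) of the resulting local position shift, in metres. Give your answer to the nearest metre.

At φ = 56.4533°, λ = 49.3540°: sin φ = 0.833436, cos φ = 0.552616, sin λ = 0.758749, cos λ = 0.651384.
ΔE = −sin λ·ΔX + cos λ·ΔY = −(0.758749)·(3.4) + (0.651384)·(-455.9) = -299.55 m.
ΔN = −sin φ cos λ·ΔX − sin φ sin λ·ΔY + cos φ·ΔZ = −(0.833436)(0.651384)(3.4) − (0.833436)(0.758749)(-455.9) + (0.552616)(556.8) = 594.15 m.
Horizontal magnitude = √(ΔE² + ΔN²) = √((-299.55)² + 594.15²) = 665.39 m.

665 m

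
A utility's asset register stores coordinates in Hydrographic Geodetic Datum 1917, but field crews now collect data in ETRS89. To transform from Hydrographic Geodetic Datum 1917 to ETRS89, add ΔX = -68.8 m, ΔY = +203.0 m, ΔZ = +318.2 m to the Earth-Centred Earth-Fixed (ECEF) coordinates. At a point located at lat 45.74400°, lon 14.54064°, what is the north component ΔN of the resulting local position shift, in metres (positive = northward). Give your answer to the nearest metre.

The local north axis is (−sin φ cos λ, −sin φ sin λ, cos φ), giving ΔN = 47.698 − 36.504 + 222.061 = 233.26 m.

ΔN = 233 m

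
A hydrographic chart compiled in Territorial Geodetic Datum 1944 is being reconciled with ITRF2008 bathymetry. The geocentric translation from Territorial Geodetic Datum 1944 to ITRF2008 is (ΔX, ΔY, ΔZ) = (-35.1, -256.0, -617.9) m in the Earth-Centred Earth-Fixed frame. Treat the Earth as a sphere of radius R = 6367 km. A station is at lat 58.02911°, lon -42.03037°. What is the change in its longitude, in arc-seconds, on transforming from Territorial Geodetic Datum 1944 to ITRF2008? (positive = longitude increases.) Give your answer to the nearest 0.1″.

Δλ = -13.1″

sin φ = 0.848317, cos φ = 0.529488, sin λ = -0.669524, cos λ = 0.742790.
East component: ΔE = −sin λ·ΔX + cos λ·ΔY = −(-0.669524)(-35.1) + (0.742790)(-256.0) = -213.65 m.
1° of latitude spans πR/180 = 111125 m; at latitude φ, 1° of longitude spans that × cos φ = 58839.5 m, so Δλ = -213.65 / 58839.5 × 3600 = -13.072″.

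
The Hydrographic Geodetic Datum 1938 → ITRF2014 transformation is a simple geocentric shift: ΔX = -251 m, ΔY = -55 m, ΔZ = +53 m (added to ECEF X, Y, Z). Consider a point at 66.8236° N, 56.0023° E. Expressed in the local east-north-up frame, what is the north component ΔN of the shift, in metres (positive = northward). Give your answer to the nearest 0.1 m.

The local north axis is (−sin φ cos λ, −sin φ sin λ, cos φ), giving ΔN = 129.023 + 41.918 + 20.859 = 191.80 m.

ΔN = 191.8 m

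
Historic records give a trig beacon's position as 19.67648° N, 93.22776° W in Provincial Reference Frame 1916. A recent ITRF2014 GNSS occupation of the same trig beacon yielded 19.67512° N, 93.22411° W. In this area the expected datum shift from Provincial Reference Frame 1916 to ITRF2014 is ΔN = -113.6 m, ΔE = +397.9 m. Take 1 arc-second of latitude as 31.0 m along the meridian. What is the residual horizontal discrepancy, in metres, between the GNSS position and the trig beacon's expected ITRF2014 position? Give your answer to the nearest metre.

41 m

Observed coordinate differences: Δφ = -0.00136°, Δλ = +0.00365°.
Converting to metres (1° lat = 111600 m, cos φ = 0.941609): observed ΔN = -151.8 m, observed ΔE = 383.6 m.
Subtracting the expected shift leaves a residual of -151.8 − (-113.6) = -38.2 m north and 383.6 − (397.9) = -14.3 m east.
Residual distance = √((-38.2)² + (-14.3)²) = 40.8 m.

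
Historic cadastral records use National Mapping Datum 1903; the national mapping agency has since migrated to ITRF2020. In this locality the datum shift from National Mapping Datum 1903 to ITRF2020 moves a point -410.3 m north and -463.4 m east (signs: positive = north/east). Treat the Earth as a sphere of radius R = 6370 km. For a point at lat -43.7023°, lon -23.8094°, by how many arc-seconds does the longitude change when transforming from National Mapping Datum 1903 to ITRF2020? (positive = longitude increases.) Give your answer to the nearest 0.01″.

Δλ = -20.76″

At latitude -43.7023°, cos φ = 0.722939.
One radian of longitude at latitude φ spans R cos φ, so Δλ = ΔE / (R cos φ) = -463.4 / (6370000 × 0.722939) = -1.0063e-04 rad = -20.756″.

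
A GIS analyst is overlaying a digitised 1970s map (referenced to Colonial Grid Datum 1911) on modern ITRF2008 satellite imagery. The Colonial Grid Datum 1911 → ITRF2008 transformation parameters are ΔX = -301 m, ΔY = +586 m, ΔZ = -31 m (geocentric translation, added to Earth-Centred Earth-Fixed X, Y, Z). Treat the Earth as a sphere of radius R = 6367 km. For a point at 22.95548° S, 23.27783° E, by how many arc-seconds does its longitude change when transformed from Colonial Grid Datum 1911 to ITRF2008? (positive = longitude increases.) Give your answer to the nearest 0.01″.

Δλ = 23.12″

sin φ = -0.390016, cos φ = 0.920808, sin λ = 0.395190, cos λ = 0.918599.
East component: ΔE = −sin λ·ΔX + cos λ·ΔY = −(0.395190)(-301) + (0.918599)(586) = 657.25 m.
1° of latitude spans πR/180 = 111125 m; at latitude φ, 1° of longitude spans that × cos φ = 102324.9 m, so Δλ = 657.25 / 102324.9 × 3600 = 23.123″.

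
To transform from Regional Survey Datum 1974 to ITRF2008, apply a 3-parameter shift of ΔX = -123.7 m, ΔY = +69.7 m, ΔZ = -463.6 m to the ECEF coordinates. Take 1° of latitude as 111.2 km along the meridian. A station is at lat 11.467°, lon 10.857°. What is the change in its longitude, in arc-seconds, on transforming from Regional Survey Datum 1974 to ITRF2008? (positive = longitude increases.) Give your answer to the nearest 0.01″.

sin φ = 0.198804, cos φ = 0.980039, sin λ = 0.188358, cos λ = 0.982100.
East component: ΔE = −sin λ·ΔX + cos λ·ΔY = −(0.188358)(-123.7) + (0.982100)(69.7) = 91.75 m.
1° of latitude spans 111200 m; at latitude φ, 1° of longitude spans that × cos φ = 108980.4 m, so Δλ = 91.75 / 108980.4 × 3600 = 3.031″.

Δλ = 3.03″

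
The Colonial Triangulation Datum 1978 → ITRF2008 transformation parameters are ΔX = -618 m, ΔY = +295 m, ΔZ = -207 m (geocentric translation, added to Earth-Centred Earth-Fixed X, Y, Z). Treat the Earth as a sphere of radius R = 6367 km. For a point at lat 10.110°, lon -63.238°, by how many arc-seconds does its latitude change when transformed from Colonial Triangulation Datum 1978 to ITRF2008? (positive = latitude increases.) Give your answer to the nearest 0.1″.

Δφ = -3.5″

sin φ = 0.175539, cos φ = 0.984473, sin λ = -0.892885, cos λ = 0.450285.
North component: ΔN = −sin φ cos λ·ΔX − sin φ sin λ·ΔY + cos φ·ΔZ = −(0.175539)(0.450285)(-618) − (0.175539)(-0.892885)(295) + (0.984473)(-207) = -108.70 m.
1° of latitude spans πR/180 = 111125 m, so Δφ = -108.70 / 111125 × 3600 = -3.521″.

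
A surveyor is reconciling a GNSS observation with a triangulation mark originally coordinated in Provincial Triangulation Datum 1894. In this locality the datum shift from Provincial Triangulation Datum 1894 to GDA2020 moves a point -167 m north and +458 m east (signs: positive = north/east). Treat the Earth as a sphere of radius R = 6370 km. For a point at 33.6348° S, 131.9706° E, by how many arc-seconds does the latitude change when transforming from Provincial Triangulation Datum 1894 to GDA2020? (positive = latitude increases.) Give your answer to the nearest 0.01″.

On a sphere of radius R, 1 rad of latitude = R, so Δφ = ΔN / R = -167.0 / 6370000 = -2.6217e-05 rad = -5.408″.

Δφ = -5.41″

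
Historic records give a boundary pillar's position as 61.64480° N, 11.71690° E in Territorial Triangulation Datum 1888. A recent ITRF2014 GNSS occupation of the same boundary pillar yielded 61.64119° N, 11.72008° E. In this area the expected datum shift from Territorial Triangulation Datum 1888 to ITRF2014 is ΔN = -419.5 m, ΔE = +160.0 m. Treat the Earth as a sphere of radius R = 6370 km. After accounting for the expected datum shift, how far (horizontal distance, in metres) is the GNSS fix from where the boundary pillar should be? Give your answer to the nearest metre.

Observed coordinate differences: Δφ = -0.00361°, Δλ = +0.00318°.
Converting to metres (1° lat = 111177 m, cos φ = 0.474936): observed ΔN = -401.4 m, observed ΔE = 167.9 m.
Subtracting the expected shift leaves a residual of -401.4 − (-419.5) = 18.1 m north and 167.9 − (160.0) = 7.9 m east.
Residual distance = √(18.1² + 7.9²) = 19.8 m.

20 m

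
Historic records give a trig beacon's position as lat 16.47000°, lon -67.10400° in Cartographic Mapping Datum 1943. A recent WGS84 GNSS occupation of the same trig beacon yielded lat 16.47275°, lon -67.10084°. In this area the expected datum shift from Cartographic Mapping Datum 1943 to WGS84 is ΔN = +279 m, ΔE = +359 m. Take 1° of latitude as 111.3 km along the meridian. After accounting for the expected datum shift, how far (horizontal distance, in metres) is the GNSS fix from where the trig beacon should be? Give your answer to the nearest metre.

Observed coordinate differences: Δφ = +0.00275°, Δλ = +0.00316°.
Converting to metres (1° lat = 111300 m, cos φ = 0.958968): observed ΔN = 306.1 m, observed ΔE = 337.3 m.
Subtracting the expected shift leaves a residual of 306.1 − (279) = 27.1 m north and 337.3 − (359) = -21.7 m east.
Residual distance = √(27.1² + (-21.7)²) = 34.7 m.

35 m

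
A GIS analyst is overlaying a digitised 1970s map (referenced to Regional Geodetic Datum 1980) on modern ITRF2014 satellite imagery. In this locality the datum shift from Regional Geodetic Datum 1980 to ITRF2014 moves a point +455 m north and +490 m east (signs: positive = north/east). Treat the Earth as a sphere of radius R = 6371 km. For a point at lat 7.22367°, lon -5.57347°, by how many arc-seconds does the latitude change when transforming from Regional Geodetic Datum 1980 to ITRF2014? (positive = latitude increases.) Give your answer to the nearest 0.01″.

Δφ = 14.73″

On a sphere of radius R, 1 rad of latitude = R, so Δφ = ΔN / R = 455.0 / 6371000 = 7.1417e-05 rad = 14.731″.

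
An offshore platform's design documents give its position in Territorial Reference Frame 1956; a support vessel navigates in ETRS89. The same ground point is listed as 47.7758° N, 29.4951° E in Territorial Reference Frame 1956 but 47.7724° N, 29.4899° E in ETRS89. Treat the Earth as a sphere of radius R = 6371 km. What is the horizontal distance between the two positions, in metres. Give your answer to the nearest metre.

Δφ = 47.7724° − 47.7758° = -0.0034°; Δλ = 29.4899° − 29.4951° = -0.0052°.
1° along a meridian = πR/180 = 111195 m.
ΔN = Δφ × 111195 = -378.1 m; ΔE = Δλ × 111195 × cos(47.7758°) = -0.0052 × 111195 × 0.672033 = -388.6 m.
Distance = √(ΔE² + ΔN²) = √((-388.6)² + (-378.1)²) = 542.1 m.

542 m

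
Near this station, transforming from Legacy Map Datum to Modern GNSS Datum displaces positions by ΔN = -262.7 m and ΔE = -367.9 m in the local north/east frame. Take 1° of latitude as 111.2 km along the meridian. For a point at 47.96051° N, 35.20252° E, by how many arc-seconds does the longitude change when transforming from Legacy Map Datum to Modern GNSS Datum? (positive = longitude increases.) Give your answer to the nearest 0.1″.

At latitude 47.96051°, cos φ = 0.669643.
1° of longitude at this latitude = 111.2 × cos φ = 74.46 km, so Δλ = -367.9 / 74464.3 = -0.0049406° = -17.786″.

Δλ = -17.8″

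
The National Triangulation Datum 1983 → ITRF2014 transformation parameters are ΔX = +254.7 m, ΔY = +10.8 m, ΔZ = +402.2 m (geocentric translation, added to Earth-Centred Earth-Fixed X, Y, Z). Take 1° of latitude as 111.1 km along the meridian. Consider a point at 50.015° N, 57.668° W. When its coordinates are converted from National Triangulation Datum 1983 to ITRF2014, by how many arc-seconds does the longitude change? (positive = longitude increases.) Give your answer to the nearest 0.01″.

sin φ = 0.766213, cos φ = 0.642587, sin λ = -0.844963, cos λ = 0.534824.
East component: ΔE = −sin λ·ΔX + cos λ·ΔY = −(-0.844963)(254.7) + (0.534824)(10.8) = 220.99 m.
1° of latitude spans 111100 m; at latitude φ, 1° of longitude spans that × cos φ = 71391.4 m, so Δλ = 220.99 / 71391.4 × 3600 = 11.144″.

Δλ = 11.14″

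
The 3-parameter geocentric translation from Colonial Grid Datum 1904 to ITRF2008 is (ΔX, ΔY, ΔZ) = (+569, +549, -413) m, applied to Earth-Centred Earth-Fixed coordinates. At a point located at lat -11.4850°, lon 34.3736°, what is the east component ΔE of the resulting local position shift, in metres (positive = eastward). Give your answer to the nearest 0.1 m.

The local east axis at (φ, λ) is (−sin λ, cos λ, 0), so ΔE = −sin(34.3736°)·569 + cos(34.3736°)·549 = 131.88 m.

ΔE = 131.9 m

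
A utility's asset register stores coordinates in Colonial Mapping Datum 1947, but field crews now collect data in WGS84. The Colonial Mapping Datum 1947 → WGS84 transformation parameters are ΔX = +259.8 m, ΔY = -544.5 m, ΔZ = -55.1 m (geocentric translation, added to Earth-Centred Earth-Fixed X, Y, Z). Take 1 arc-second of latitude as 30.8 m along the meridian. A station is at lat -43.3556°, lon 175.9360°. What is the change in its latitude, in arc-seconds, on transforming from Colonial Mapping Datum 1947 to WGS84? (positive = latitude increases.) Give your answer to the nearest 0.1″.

Δφ = -7.9″

sin φ = -0.686524, cos φ = 0.727107, sin λ = 0.070871, cos λ = -0.997486.
North component: ΔN = −sin φ cos λ·ΔX − sin φ sin λ·ΔY + cos φ·ΔZ = −(-0.686524)(-0.997486)(259.8) − (-0.686524)(0.070871)(-544.5) + (0.727107)(-55.1) = -244.47 m.
1° of latitude spans 3600 × 30.80 = 110880 m, so Δφ = -244.47 / 110880 × 3600 = -7.937″.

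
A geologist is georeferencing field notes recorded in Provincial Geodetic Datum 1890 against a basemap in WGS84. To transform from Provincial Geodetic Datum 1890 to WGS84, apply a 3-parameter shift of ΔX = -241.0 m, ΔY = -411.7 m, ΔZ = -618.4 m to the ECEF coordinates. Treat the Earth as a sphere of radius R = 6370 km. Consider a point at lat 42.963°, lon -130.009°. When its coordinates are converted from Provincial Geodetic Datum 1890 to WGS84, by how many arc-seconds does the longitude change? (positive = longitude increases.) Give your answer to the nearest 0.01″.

Δλ = 3.54″

sin φ = 0.681526, cos φ = 0.731794, sin λ = -0.765943, cos λ = -0.642908.
East component: ΔE = −sin λ·ΔX + cos λ·ΔY = −(-0.765943)(-241.0) + (-0.642908)(-411.7) = 80.09 m.
1° of latitude spans πR/180 = 111177 m; at latitude φ, 1° of longitude spans that × cos φ = 81359.0 m, so Δλ = 80.09 / 81359.0 × 3600 = 3.544″.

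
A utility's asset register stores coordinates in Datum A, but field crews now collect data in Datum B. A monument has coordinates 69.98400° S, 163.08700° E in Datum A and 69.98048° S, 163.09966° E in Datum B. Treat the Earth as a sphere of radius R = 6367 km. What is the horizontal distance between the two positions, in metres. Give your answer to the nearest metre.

Δφ = -69.98048° − -69.98400° = +0.00352°; Δλ = 163.09966° − 163.08700° = +0.01266°.
1° along a meridian = πR/180 = 111125 m.
ΔN = Δφ × 111125 = 391.2 m; ΔE = Δλ × 111125 × cos(-69.98400°) = +0.01266 × 111125 × 0.342283 = 481.5 m.
Distance = √(ΔE² + ΔN²) = √(481.5² + 391.2²) = 620.4 m.

620 m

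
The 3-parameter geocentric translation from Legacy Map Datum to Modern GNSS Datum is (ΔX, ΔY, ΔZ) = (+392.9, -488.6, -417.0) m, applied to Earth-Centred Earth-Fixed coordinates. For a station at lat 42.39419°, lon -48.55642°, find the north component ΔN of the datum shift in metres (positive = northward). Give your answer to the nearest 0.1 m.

ΔN = -730.2 m

At φ = 42.39419°, λ = -48.55642°: sin φ = 0.674228, cos φ = 0.738524, sin λ = -0.749608, cos λ = 0.661882.
ΔN = −sin φ cos λ·ΔX − sin φ sin λ·ΔY + cos φ·ΔZ = −(0.674228)(0.661882)(392.9) − (0.674228)(-0.749608)(-488.6) + (0.738524)(-417.0) = -730.24 m.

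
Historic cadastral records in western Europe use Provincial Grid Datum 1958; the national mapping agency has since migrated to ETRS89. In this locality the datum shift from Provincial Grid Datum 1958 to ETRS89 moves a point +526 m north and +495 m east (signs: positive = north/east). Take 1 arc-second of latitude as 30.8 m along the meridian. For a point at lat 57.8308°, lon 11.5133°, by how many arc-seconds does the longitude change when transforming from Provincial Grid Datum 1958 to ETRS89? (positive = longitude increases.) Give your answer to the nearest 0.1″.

At latitude 57.8308°, cos φ = 0.532421.
1″ of longitude at this latitude = 30.80 × cos φ = 16.3986 m, so Δλ = 495.0 / 16.3986 = 30.186″.

Δλ = 30.2″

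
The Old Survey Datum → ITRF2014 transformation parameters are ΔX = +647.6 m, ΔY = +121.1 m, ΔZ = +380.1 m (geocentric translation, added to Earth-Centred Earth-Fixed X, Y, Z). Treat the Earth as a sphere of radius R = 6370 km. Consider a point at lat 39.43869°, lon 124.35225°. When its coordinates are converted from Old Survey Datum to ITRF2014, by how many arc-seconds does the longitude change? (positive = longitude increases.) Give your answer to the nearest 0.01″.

sin φ = 0.635252, cos φ = 0.772305, sin λ = 0.825584, cos λ = -0.564279.
East component: ΔE = −sin λ·ΔX + cos λ·ΔY = −(0.825584)(647.6) + (-0.564279)(121.1) = -602.98 m.
1° of latitude spans πR/180 = 111177 m; at latitude φ, 1° of longitude spans that × cos φ = 85862.9 m, so Δλ = -602.98 / 85862.9 × 3600 = -25.281″.

Δλ = -25.28″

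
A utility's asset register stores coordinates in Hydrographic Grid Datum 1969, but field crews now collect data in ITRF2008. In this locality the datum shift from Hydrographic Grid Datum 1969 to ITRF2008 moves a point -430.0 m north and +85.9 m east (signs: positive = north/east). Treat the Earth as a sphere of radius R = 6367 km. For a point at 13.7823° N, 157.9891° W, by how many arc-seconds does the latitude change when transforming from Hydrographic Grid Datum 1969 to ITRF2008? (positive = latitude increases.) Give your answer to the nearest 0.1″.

Δφ = -13.9″

On a sphere of radius R, 1 rad of latitude = R, so Δφ = ΔN / R = -430.0 / 6367000 = -6.7536e-05 rad = -13.930″.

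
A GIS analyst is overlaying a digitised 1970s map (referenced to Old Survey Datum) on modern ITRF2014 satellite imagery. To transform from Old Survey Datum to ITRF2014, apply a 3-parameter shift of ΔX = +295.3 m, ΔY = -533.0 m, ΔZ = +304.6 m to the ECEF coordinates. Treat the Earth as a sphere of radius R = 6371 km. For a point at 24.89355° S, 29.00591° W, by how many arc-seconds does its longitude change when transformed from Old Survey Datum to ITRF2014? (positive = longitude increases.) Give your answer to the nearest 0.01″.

Δλ = -11.53″

sin φ = -0.420934, cos φ = 0.907091, sin λ = -0.484900, cos λ = 0.874570.
East component: ΔE = −sin λ·ΔX + cos λ·ΔY = −(-0.484900)(295.3) + (0.874570)(-533.0) = -322.95 m.
1° of latitude spans πR/180 = 111195 m; at latitude φ, 1° of longitude spans that × cos φ = 100864.0 m, so Δλ = -322.95 / 100864.0 × 3600 = -11.527″.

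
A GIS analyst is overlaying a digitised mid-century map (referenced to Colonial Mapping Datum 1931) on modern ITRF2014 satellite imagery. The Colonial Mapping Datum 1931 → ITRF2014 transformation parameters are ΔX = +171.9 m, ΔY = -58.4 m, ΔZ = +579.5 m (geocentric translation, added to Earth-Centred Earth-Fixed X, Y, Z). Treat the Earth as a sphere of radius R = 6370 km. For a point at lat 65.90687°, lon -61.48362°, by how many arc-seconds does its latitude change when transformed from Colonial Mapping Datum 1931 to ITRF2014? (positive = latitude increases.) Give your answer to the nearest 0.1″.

Δφ = 3.7″

sin φ = 0.912883, cos φ = 0.408221, sin λ = -0.878681, cos λ = 0.477410.
North component: ΔN = −sin φ cos λ·ΔX − sin φ sin λ·ΔY + cos φ·ΔZ = −(0.912883)(0.477410)(171.9) − (0.912883)(-0.878681)(-58.4) + (0.408221)(579.5) = 114.80 m.
1° of latitude spans πR/180 = 111177 m, so Δφ = 114.80 / 111177 × 3600 = 3.717″.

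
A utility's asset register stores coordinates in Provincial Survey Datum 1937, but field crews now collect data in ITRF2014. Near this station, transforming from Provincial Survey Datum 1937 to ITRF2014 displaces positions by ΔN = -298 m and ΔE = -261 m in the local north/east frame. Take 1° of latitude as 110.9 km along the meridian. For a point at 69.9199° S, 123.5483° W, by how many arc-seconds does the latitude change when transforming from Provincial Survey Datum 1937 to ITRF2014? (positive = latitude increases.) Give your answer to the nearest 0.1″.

1° of latitude = 110.9 km, so Δφ = -298.0 / 110900 = -0.0026871° = -9.674″.

Δφ = -9.7″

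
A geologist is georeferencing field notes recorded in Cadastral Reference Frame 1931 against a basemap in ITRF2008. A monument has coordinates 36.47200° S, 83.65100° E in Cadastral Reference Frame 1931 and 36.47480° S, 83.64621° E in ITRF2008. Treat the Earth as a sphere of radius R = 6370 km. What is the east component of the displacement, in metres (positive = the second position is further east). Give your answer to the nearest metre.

ΔE = -428 m

Δφ = -36.47480° − -36.47200° = -0.00280°; Δλ = 83.64621° − 83.65100° = -0.00479°.
1° along a meridian = πR/180 = 111177 m.
ΔN = Δφ × 111177 = -311.3 m; ΔE = Δλ × 111177 × cos(-36.47200°) = -0.00479 × 111177 × 0.804147 = -428.2 m.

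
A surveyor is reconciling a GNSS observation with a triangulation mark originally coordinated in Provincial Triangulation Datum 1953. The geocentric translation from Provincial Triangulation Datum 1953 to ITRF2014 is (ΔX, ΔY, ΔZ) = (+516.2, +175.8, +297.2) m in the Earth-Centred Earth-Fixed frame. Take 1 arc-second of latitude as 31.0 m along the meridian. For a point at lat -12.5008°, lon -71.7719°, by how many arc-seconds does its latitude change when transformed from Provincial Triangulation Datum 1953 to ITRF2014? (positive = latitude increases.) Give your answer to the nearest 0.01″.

Δφ = 9.32″

sin φ = -0.216453, cos φ = 0.976293, sin λ = -0.949819, cos λ = 0.312801.
North component: ΔN = −sin φ cos λ·ΔX − sin φ sin λ·ΔY + cos φ·ΔZ = −(-0.216453)(0.312801)(516.2) − (-0.216453)(-0.949819)(175.8) + (0.976293)(297.2) = 288.96 m.
1° of latitude spans 3600 × 31.00 = 111600 m, so Δφ = 288.96 / 111600 × 3600 = 9.321″.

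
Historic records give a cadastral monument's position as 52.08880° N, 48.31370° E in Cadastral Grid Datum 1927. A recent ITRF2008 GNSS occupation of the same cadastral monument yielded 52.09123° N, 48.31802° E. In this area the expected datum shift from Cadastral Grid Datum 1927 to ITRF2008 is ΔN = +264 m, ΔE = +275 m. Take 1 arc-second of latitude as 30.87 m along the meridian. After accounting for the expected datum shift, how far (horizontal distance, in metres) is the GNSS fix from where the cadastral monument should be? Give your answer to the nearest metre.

21 m

Observed coordinate differences: Δφ = +0.00243°, Δλ = +0.00432°.
Converting to metres (1° lat = 111132 m, cos φ = 0.614439): observed ΔN = 270.1 m, observed ΔE = 295.0 m.
Subtracting the expected shift leaves a residual of 270.1 − (264) = 6.1 m north and 295.0 − (275) = 20.0 m east.
Residual distance = √(6.1² + 20.0²) = 20.9 m.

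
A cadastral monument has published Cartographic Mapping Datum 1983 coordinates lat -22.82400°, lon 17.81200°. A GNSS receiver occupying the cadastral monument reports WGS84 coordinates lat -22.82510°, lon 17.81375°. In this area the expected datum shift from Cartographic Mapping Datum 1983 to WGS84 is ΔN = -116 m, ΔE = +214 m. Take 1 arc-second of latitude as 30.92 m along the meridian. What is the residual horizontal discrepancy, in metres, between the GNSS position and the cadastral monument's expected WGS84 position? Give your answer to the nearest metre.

35 m

Observed coordinate differences: Δφ = -0.00110°, Δλ = +0.00175°.
Converting to metres (1° lat = 111312 m, cos φ = 0.921701): observed ΔN = -122.4 m, observed ΔE = 179.5 m.
Subtracting the expected shift leaves a residual of -122.4 − (-116) = -6.4 m north and 179.5 − (214) = -34.5 m east.
Residual distance = √((-6.4)² + (-34.5)²) = 35.1 m.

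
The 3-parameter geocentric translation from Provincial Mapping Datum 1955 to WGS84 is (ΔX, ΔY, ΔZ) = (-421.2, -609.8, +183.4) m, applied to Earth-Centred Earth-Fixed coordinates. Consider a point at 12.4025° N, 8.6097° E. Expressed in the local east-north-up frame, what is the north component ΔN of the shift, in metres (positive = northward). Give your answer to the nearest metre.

The local north axis is (−sin φ cos λ, −sin φ sin λ, cos φ), giving ΔN = 89.445 + 19.607 + 179.120 = 288.17 m.

ΔN = 288 m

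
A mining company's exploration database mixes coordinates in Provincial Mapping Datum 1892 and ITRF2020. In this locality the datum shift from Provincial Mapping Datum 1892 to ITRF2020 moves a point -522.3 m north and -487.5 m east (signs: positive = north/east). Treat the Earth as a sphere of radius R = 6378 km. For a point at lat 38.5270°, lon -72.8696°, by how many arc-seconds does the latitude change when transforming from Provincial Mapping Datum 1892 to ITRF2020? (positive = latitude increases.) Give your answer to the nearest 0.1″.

On a sphere of radius R, 1 rad of latitude = R, so Δφ = ΔN / R = -522.3 / 6378000 = -8.1891e-05 rad = -16.891″.

Δφ = -16.9″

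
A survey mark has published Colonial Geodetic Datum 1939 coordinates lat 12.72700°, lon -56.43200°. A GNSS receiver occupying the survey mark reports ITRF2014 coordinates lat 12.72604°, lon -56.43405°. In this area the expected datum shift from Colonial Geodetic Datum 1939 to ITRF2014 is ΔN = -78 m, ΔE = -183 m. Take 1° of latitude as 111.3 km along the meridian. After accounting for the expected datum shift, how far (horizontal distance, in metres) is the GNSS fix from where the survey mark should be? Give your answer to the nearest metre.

Observed coordinate differences: Δφ = -0.00096°, Δλ = -0.00205°.
Converting to metres (1° lat = 111300 m, cos φ = 0.975431): observed ΔN = -106.8 m, observed ΔE = -222.6 m.
Subtracting the expected shift leaves a residual of -106.8 − (-78) = -28.8 m north and -222.6 − (-183) = -39.6 m east.
Residual distance = √((-28.8)² + (-39.6)²) = 49.0 m.

49 m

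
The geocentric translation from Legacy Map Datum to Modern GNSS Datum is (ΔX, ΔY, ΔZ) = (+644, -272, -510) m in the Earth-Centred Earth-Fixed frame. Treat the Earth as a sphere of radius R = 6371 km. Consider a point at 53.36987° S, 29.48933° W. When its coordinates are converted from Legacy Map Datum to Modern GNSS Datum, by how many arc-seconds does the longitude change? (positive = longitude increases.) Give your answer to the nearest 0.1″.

Δλ = 4.4″

sin φ = -0.802504, cos φ = 0.596647, sin λ = -0.492261, cos λ = 0.870447.
East component: ΔE = −sin λ·ΔX + cos λ·ΔY = −(-0.492261)(644) + (0.870447)(-272) = 80.25 m.
1° of latitude spans πR/180 = 111195 m; at latitude φ, 1° of longitude spans that × cos φ = 66344.1 m, so Δλ = 80.25 / 66344.1 × 3600 = 4.355″.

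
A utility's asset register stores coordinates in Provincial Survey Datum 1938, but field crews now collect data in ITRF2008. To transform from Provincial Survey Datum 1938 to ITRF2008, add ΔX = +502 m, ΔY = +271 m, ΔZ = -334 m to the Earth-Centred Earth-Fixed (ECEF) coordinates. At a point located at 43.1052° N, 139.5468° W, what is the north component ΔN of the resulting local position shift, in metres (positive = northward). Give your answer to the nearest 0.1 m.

The local north axis is (−sin φ cos λ, −sin φ sin λ, cos φ), giving ΔN = 261.029 + 120.153 − 243.853 = 137.33 m.

ΔN = 137.3 m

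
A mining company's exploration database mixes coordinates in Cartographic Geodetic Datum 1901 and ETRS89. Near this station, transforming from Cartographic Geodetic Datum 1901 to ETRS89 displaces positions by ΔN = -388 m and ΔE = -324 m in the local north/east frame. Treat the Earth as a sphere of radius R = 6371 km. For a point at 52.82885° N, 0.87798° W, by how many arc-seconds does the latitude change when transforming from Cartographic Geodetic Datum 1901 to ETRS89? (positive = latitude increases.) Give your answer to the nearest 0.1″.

Δφ = -12.6″

On a sphere of radius R, 1 rad of latitude = R, so Δφ = ΔN / R = -388.0 / 6371000 = -6.0901e-05 rad = -12.562″.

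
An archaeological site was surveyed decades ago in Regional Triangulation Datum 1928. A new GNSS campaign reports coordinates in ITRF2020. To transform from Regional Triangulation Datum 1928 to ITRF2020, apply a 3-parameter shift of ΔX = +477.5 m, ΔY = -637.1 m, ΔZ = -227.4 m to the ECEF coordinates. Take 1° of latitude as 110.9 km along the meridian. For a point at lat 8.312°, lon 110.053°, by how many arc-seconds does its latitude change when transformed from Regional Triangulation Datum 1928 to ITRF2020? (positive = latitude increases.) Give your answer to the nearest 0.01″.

sin φ = 0.144563, cos φ = 0.989496, sin λ = 0.939376, cos λ = -0.342889.
North component: ΔN = −sin φ cos λ·ΔX − sin φ sin λ·ΔY + cos φ·ΔZ = −(0.144563)(-0.342889)(477.5) − (0.144563)(0.939376)(-637.1) + (0.989496)(-227.4) = -114.82 m.
1° of latitude spans 110900 m, so Δφ = -114.82 / 110900 × 3600 = -3.727″.

Δφ = -3.73″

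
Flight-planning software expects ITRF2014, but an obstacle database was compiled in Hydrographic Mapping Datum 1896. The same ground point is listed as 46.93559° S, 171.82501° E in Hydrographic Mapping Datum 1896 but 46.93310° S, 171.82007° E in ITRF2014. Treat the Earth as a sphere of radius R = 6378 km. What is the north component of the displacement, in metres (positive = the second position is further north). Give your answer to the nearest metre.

Δφ = -46.93310° − -46.93559° = +0.00249°; Δλ = 171.82007° − 171.82501° = -0.00494°.
1° along a meridian = πR/180 = 111317 m.
ΔN = Δφ × 111317 = 277.2 m; ΔE = Δλ × 111317 × cos(-46.93559°) = -0.00494 × 111317 × 0.682820 = -375.5 m.

ΔN = 277 m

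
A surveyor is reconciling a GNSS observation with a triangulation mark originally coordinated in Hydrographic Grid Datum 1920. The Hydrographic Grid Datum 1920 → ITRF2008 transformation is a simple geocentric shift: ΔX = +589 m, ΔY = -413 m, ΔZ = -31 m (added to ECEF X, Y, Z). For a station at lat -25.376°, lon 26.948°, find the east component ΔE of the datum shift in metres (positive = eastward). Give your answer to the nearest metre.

ΔE = -635 m

The local east axis at (φ, λ) is (−sin λ, cos λ, 0), so ΔE = −sin(26.948°)·589 + cos(26.948°)·(-413) = -635.08 m.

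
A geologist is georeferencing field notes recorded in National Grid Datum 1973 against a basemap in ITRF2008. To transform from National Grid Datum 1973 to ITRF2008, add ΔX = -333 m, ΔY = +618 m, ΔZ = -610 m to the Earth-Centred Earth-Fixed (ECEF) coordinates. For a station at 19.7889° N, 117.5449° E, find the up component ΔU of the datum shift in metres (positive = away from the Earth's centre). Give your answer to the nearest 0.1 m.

ΔU = 454.0 m

The local up (radial) axis is (cos φ cos λ, cos φ sin λ, sin φ), giving ΔU = 144.900 + 515.591 − 206.519 = 453.97 m.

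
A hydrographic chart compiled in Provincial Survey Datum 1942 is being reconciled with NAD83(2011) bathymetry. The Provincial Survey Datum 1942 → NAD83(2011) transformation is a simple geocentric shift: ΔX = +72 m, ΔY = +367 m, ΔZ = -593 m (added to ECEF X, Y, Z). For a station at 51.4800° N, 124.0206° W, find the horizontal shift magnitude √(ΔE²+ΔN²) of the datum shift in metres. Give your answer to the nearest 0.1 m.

176.6 m

The local east axis at (φ, λ) is (−sin λ, cos λ, 0), so ΔE = −sin(-124.0206°)·72 + cos(-124.0206°)·367 = -145.66 m.
The local north axis is (−sin φ cos λ, −sin φ sin λ, cos φ), giving ΔN = 31.517 + 237.990 − 369.313 = -99.81 m.
Horizontal magnitude = √(ΔE² + ΔN²) = √((-145.66)² + (-99.81)²) = 176.57 m.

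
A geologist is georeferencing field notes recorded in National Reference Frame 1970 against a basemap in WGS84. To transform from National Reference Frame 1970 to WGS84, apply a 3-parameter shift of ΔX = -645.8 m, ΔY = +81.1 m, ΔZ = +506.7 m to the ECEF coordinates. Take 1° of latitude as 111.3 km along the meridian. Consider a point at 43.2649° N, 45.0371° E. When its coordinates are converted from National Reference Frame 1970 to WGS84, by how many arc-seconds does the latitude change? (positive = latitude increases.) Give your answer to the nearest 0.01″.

sin φ = 0.685372, cos φ = 0.728193, sin λ = 0.707564, cos λ = 0.706649.
North component: ΔN = −sin φ cos λ·ΔX − sin φ sin λ·ΔY + cos φ·ΔZ = −(0.685372)(0.706649)(-645.8) − (0.685372)(0.707564)(81.1) + (0.728193)(506.7) = 642.42 m.
1° of latitude spans 111300 m, so Δφ = 642.42 / 111300 × 3600 = 20.779″.

Δφ = 20.78″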